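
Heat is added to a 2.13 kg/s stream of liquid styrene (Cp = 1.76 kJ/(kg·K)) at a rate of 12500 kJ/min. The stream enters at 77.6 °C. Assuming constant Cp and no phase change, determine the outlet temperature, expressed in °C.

T_out = 133 °C

Q = 12500 kJ/min = 208.33 kJ/s
ΔT = Q/(ṁ·Cp) = 208.33/(2.13×1.76) = 55.573 K
T_out = 77.6 + 55.573 = 133.17 °C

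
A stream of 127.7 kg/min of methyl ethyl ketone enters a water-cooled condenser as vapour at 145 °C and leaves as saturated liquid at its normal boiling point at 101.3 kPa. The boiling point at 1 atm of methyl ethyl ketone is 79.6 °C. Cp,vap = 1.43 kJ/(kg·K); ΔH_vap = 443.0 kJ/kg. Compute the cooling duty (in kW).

Q_c = 1140 kW

vapour 145→79.6 °C: -93.522 kJ/kg
condensation at 79.6 °C: -443 kJ/kg
Δh = -93.522 + -443 = -536.52 kJ/kg
Q = ṁ·Δh = 127.7 kg/min × -536.52 kJ/kg = -68514 kJ/min
|Q| = 1141.9 kW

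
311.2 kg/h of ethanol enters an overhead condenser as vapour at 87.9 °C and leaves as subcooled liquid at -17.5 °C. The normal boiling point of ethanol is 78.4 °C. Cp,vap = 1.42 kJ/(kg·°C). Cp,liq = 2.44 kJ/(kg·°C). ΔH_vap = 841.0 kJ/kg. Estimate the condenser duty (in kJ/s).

Q_c = 94.1 kJ/s

vapour 87.9→78.4 °C: -13.49 kJ/kg
condensation at 78.4 °C: -841 kJ/kg
liquid 78.4→-17.5 °C: -234 kJ/kg
Δh = -13.49 + -841 + -234 = -1088.5 kJ/kg
Q = ṁ·Δh = 311.2 kg/h × -1088.5 kJ/kg = -338740 kJ/h
|Q| = 94.094 kW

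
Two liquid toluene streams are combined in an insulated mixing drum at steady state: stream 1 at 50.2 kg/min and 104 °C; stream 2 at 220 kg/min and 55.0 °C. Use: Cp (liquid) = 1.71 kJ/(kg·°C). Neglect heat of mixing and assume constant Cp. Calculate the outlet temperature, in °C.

Energy balance with Q = 0: Σ ṁᵢCp,ᵢ(T_out − Tᵢ) = 0
T_out = Σ ṁᵢCp,ᵢTᵢ / Σ ṁᵢCp,ᵢ
      = 29619 / 462.04 = 64.104 °C

T_out = 64.1 °C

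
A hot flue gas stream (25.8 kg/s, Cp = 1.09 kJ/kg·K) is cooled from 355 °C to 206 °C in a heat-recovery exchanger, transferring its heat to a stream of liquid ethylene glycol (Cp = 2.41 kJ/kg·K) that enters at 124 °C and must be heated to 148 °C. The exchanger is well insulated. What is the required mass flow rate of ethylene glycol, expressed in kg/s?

ṁ_c = 72.4 kg/s

Heat released by hot stream: Q = 25.8 × 1.09 × (355 − 206) = 4190.2 kJ/s
Energy balance on cold side (adiabatic exchanger): Q = ṁ_c·Cp_c·(T_c,out − T_c,in)
ṁ_c = 4190.2 / [2.41 × (148 − 124)] = 72.444 kg/s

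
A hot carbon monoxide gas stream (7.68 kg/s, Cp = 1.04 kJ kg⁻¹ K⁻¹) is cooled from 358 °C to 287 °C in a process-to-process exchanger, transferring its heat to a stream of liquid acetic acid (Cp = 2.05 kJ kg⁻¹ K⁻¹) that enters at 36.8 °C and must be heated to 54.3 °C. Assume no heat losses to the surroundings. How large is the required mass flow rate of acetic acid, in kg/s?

Heat released by hot stream: Q = 7.68 × 1.04 × (358 − 287) = 567.09 kJ/s
Energy balance on cold side (adiabatic exchanger): Q = ṁ_c·Cp_c·(T_c,out − T_c,in)
ṁ_c = 567.09 / [2.05 × (54.3 − 36.8)] = 15.807 kg/s

ṁ_c = 15.8 kg/s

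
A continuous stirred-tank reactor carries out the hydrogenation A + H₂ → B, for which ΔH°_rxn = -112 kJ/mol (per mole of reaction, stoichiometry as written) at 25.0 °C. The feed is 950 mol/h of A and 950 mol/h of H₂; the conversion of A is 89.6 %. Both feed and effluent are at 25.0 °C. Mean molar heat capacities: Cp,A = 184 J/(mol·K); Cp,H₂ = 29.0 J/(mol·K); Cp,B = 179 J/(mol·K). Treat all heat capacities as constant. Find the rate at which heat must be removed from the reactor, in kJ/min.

Q_out = 1590 kJ/min

Extent of reaction ξ = 0.896 × 950 = 851.2 mol/h
Reaction term: ξ·ΔH°_rxn = 851.2 × -112 = -95334 kJ/h
Q = ΔH = -95334 kJ/h = -26.482 kW
Heat removed = 1588.9 kJ/min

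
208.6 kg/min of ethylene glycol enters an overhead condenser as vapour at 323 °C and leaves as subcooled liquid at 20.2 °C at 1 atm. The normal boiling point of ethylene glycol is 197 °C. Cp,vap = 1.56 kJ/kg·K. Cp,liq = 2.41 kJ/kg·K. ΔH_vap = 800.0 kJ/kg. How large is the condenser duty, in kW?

vapour 323→197 °C: -196.56 kJ/kg
condensation at 197 °C: -800 kJ/kg
liquid 197→20.2 °C: -426.09 kJ/kg
Δh = -196.56 + -800 + -426.09 = -1422.6 kJ/kg
Q = ṁ·Δh = 208.6 kg/min × -1422.6 kJ/kg = -296760 kJ/min
|Q| = 4946.1 kW

Q_c = 4950 kW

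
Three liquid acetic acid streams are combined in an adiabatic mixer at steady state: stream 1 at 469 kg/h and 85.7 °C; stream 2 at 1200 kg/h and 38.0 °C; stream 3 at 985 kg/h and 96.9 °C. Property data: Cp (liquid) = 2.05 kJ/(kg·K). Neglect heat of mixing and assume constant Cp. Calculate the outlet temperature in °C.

Energy balance with Q = 0: Σ ṁᵢCp,ᵢ(T_out − Tᵢ) = 0
Σ ṁᵢCp,ᵢTᵢ = 469×2.05×85.7 + 1200×2.05×38.0 + 985×2.05×96.9 = 371540
Σ ṁᵢCp,ᵢ = 469×2.05 + 1200×2.05 + 985×2.05 = 5440.7
T_out = 371540 / 5440.7 = 68.289 °C

T_out = 68.3 °C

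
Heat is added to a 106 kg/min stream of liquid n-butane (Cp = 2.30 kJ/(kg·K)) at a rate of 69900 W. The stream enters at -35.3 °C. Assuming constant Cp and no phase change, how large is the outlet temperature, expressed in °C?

T_out = -18.1 °C

Q = 69900 W = 4194 kJ/min
ΔT = Q/(ṁ·Cp) = 4194/(106×2.30) = 17.203 K
T_out = -35.3 + 17.203 = -18.097 °C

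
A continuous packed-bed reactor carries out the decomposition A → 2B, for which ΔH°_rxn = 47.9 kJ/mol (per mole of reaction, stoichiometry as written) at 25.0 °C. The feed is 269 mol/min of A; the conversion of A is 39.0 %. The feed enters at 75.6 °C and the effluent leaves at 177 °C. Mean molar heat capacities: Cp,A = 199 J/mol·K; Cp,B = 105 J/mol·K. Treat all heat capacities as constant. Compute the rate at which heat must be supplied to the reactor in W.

Q_in = 177000 W

Extent of reaction ξ = 0.390 × 269 = 104.91 mol/min
Reaction term: ξ·ΔH°_rxn = 104.91 × 47.9 = 5025.2 kJ/min
Sensible, feed 75.6→25 °C: -2708.7 kJ/min
Outlet flows (mol/min): A 164.09, B 209.82
Sensible, products 25→177 °C: 8312.1 kJ/min
Q = ΔH = 10629 kJ/min = 177.14 kW
Heat supplied = 177140 W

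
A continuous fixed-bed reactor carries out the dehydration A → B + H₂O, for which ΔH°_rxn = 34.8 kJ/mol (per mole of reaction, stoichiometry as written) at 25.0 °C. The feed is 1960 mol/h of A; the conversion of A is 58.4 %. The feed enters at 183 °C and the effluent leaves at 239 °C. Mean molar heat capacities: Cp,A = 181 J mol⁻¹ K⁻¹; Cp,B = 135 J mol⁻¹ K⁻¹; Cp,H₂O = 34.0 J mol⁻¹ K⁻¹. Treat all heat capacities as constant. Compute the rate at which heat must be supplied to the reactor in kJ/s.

Extent of reaction ξ = 0.584 × 1960 = 1144.6 mol/h
Reaction term: ξ·ΔH°_rxn = 1144.6 × 34.8 = 39833 kJ/h
Sensible, feed 183→25 °C: -56052 kJ/h
Outlet flows (mol/h): A 815.36, B 1144.6, H₂O 1144.6
Sensible, products 25→239 °C: 72979 kJ/h
Q = ΔH = 56761 kJ/h = 15.767 kW
Heat supplied = 15.767 kJ/s

Q_in = 15.8 kJ/s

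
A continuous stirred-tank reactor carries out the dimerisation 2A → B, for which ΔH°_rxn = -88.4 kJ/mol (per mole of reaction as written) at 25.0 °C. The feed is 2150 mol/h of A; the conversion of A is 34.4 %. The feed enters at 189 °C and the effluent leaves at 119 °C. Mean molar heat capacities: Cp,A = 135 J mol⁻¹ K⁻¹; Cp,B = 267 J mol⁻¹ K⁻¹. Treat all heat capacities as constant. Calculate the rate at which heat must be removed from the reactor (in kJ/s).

Q_out = 14.8 kJ/s

Extent of reaction ξ = 0.344 × 2150 / 2 = 369.8 mol/h
Reaction term: ξ·ΔH°_rxn = 369.8 × -88.4 = -32690 kJ/h
Sensible, feed 189→25 °C: -47601 kJ/h
Outlet flows (mol/h): A 1410.4, B 369.8
Sensible, products 25→119 °C: 27179 kJ/h
Q = ΔH = -53112 kJ/h = -14.753 kW
Heat removed = 14.753 kJ/s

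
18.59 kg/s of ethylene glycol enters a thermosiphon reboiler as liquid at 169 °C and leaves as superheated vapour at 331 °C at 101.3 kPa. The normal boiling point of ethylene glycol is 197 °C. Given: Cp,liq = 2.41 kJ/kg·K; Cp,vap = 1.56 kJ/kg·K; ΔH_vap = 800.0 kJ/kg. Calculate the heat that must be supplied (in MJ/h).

Q = 72000 MJ/h

liquid 169→197 °C: 67.48 kJ/kg
vaporisation at 197 °C: 800 kJ/kg
vapour 197→331 °C: 209.04 kJ/kg
Δh = 67.48 + 800 + 209.04 = 1076.5 kJ/kg
Q = ṁ·Δh = 18.59 kg/s × 1076.5 kJ/kg = 20013 kJ/s
|Q| = 20013 kW = 72045 MJ/h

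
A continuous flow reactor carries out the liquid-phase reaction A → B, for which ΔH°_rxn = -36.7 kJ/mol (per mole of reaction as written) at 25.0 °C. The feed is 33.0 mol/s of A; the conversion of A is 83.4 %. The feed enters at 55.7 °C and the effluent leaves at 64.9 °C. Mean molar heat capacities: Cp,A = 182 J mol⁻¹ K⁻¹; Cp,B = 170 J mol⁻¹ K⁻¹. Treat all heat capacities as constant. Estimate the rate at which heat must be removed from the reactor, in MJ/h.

Q_out = 3480 MJ/h

Extent of reaction ξ = 0.834 × 33.0 = 27.522 mol/s
Reaction term: ξ·ΔH°_rxn = 27.522 × -36.7 = -1010.1 kJ/s
Sensible, feed 55.7→25 °C: -184.38 kJ/s
Outlet flows (mol/s): A 5.478, B 27.522
Sensible, products 25→64.9 °C: 226.46 kJ/s
Q = ΔH = -967.98 kJ/s = -967.98 kW
Heat removed = 3484.7 MJ/h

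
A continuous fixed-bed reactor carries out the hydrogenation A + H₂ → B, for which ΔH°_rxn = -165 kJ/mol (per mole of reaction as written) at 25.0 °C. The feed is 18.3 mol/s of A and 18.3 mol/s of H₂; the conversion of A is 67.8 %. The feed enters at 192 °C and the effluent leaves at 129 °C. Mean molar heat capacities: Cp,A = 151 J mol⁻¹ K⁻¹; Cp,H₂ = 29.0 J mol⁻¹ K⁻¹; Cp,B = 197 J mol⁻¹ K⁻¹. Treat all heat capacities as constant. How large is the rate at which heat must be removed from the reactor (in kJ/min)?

Q_out = 134000 kJ/min

Extent of reaction ξ = 0.678 × 18.3 = 12.407 mol/s
Reaction term: ξ·ΔH°_rxn = 12.407 × -165 = -2047.2 kJ/s
Sensible, feed 192→25 °C: -550.1 kJ/s
Outlet flows (mol/s): A 5.8926, H₂ 5.8926, B 12.407
Sensible, products 25→129 °C: 364.51 kJ/s
Q = ΔH = -2232.8 kJ/s = -2232.8 kW
Heat removed = 133970 kJ/min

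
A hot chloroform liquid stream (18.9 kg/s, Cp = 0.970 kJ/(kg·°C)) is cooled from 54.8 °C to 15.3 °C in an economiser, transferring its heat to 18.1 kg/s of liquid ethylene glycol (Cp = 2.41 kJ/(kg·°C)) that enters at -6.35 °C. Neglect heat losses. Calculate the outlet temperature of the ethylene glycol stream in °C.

Heat released by hot stream: Q = 18.9 × 0.970 × (54.8 − 15.3) = 724.15 kJ/s
Energy balance on cold side (adiabatic exchanger): Q = ṁ_c·Cp_c·(T_c,out − T_c,in)
T_c,out = -6.35 + 724.15/(18.1 × 2.41) = 10.251 °C

T_c,out = 10.3 °C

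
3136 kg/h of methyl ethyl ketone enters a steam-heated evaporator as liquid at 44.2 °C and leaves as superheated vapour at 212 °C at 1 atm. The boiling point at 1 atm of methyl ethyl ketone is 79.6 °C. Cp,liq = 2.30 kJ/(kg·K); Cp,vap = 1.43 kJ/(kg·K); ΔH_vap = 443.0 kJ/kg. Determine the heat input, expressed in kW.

liquid 44.2→79.6 °C: 81.42 kJ/kg
vaporisation at 79.6 °C: 443 kJ/kg
vapour 79.6→212 °C: 189.33 kJ/kg
Δh = 81.42 + 443 + 189.33 = 713.75 kJ/kg
Q = ṁ·Δh = 3136 kg/h × 713.75 kJ/kg = 2.2383e+06 kJ/h
|Q| = 621.76 kW

Q = 622 kW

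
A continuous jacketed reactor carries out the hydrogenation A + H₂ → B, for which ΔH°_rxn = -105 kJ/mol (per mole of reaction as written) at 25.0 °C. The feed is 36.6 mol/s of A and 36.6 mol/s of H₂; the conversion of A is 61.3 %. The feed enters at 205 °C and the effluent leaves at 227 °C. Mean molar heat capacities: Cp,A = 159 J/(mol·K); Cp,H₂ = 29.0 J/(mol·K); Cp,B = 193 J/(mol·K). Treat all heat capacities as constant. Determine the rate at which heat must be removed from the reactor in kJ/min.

Q_out = 131000 kJ/min

Extent of reaction ξ = 0.613 × 36.6 = 22.436 mol/s
Reaction term: ξ·ΔH°_rxn = 22.436 × -105 = -2355.8 kJ/s
Sensible, feed 205→25 °C: -1238.5 kJ/s
Outlet flows (mol/s): A 14.164, H₂ 14.164, B 22.436
Sensible, products 25→227 °C: 1412.6 kJ/s
Q = ΔH = -2181.7 kJ/s = -2181.7 kW
Heat removed = 130900 kJ/min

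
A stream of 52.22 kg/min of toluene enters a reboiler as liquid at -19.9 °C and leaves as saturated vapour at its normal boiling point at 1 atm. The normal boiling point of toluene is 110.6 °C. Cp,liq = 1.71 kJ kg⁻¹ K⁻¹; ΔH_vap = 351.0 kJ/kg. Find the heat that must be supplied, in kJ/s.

liquid -19.9→110.6 °C: 223.16 kJ/kg
vaporisation at 110.6 °C: 351 kJ/kg
Δh = 223.16 + 351 = 574.15 kJ/kg
Q = ṁ·Δh = 52.22 kg/min × 574.15 kJ/kg = 29982 kJ/min
|Q| = 499.71 kW

Q = 500 kJ/s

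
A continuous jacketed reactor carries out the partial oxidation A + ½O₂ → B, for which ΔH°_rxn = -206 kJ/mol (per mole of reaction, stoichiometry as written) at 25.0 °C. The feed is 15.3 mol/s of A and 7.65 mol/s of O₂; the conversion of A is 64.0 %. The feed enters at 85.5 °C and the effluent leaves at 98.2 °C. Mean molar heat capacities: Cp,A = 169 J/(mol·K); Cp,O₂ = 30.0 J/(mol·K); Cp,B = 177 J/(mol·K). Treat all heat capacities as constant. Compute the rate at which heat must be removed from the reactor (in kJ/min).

Extent of reaction ξ = 0.640 × 15.3 = 9.792 mol/s
Reaction term: ξ·ΔH°_rxn = 9.792 × -206 = -2017.2 kJ/s
Sensible, feed 85.5→25 °C: -170.32 kJ/s
Outlet flows (mol/s): A 5.508, O₂ 2.754, B 9.792
Sensible, products 25→98.2 °C: 201.06 kJ/s
Q = ΔH = -1986.4 kJ/s = -1986.4 kW
Heat removed = 119180 kJ/min

Q_out = 119000 kJ/min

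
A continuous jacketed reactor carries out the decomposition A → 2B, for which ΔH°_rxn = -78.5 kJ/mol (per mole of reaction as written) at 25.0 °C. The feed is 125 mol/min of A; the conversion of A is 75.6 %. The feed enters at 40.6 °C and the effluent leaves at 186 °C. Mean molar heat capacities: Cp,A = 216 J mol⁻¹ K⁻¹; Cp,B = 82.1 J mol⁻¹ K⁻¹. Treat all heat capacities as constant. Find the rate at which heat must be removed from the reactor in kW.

Extent of reaction ξ = 0.756 × 125 = 94.5 mol/min
Reaction term: ξ·ΔH°_rxn = 94.5 × -78.5 = -7418.2 kJ/min
Sensible, feed 40.6→25 °C: -421.2 kJ/min
Outlet flows (mol/min): A 30.5, B 189
Sensible, products 25→186 °C: 3558.9 kJ/min
Q = ΔH = -4280.6 kJ/min = -71.343 kW
Heat removed = 71.343 kW

Q_out = 71.3 kW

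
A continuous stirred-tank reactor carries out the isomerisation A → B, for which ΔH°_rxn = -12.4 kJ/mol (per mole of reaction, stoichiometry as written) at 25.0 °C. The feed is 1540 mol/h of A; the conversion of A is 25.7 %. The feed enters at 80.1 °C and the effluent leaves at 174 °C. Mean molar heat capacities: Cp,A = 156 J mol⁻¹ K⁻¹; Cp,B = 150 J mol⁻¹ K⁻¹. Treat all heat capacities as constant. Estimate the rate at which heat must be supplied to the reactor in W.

Extent of reaction ξ = 0.257 × 1540 = 395.78 mol/h
Reaction term: ξ·ΔH°_rxn = 395.78 × -12.4 = -4907.7 kJ/h
Sensible, feed 80.1→25 °C: -13237 kJ/h
Outlet flows (mol/h): A 1144.2, B 395.78
Sensible, products 25→174 °C: 35442 kJ/h
Q = ΔH = 17297 kJ/h = 4.8047 kW
Heat supplied = 4804.7 W

Q_in = 4800 W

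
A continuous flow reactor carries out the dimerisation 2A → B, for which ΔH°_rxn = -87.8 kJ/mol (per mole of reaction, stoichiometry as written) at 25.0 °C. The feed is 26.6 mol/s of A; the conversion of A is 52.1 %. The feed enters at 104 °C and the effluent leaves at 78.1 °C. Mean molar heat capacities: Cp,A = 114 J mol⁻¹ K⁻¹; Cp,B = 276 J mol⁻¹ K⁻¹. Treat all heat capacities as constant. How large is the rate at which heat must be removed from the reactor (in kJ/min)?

Extent of reaction ξ = 0.521 × 26.6 / 2 = 6.9293 mol/s
Reaction term: ξ·ΔH°_rxn = 6.9293 × -87.8 = -608.39 kJ/s
Sensible, feed 104→25 °C: -239.56 kJ/s
Outlet flows (mol/s): A 12.741, B 6.9293
Sensible, products 25→78.1 °C: 178.68 kJ/s
Q = ΔH = -669.27 kJ/s = -669.27 kW
Heat removed = 40156 kJ/min

Q_out = 40200 kJ/min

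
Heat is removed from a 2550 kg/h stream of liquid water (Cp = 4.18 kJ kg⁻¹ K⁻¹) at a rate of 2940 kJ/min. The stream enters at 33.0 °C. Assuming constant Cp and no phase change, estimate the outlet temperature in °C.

T_out = 16.5 °C

Q = 2940 kJ/min = 176400 kJ/h
ΔT = Q/(ṁ·Cp) = 176400/(2550×4.18) = 16.549 K
T_out = 33.0 − 16.549 = 16.451 °C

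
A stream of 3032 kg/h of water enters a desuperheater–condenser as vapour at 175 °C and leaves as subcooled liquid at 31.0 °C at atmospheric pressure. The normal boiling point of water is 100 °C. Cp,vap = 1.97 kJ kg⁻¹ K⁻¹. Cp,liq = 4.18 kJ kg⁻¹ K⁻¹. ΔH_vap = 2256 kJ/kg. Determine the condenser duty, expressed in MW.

vapour 175→100 °C: -147.75 kJ/kg
condensation at 100 °C: -2256 kJ/kg
liquid 100→31.0 °C: -288.42 kJ/kg
Δh = -147.75 + -2256 + -288.42 = -2692.2 kJ/kg
Q = ṁ·Δh = 3032 kg/h × -2692.2 kJ/kg = -8.1627e+06 kJ/h
|Q| = 2267.4 kW = 2.2674 MW

Q_c = 2.27 MW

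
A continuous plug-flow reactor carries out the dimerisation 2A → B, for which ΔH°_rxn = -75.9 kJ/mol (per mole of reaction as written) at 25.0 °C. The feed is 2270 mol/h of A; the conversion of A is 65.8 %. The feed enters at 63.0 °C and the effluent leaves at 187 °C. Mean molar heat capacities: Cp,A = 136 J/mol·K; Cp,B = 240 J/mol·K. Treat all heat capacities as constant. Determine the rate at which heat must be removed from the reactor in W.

Extent of reaction ξ = 0.658 × 2270 / 2 = 746.83 mol/h
Reaction term: ξ·ΔH°_rxn = 746.83 × -75.9 = -56684 kJ/h
Sensible, feed 63.0→25 °C: -11731 kJ/h
Outlet flows (mol/h): A 776.34, B 746.83
Sensible, products 25→187 °C: 46141 kJ/h
Q = ΔH = -22275 kJ/h = -6.1874 kW
Heat removed = 6187.4 W

Q_out = 6190 W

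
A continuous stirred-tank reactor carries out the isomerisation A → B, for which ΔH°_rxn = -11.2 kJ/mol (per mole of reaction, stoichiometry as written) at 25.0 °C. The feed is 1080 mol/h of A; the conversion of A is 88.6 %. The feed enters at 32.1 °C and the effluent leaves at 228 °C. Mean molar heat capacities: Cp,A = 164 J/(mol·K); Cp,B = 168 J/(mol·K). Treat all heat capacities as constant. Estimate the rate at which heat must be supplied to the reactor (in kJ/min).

Q_in = 413 kJ/min

Extent of reaction ξ = 0.886 × 1080 = 956.88 mol/h
Reaction term: ξ·ΔH°_rxn = 956.88 × -11.2 = -10717 kJ/h
Sensible, feed 32.1→25 °C: -1257.6 kJ/h
Outlet flows (mol/h): A 123.12, B 956.88
Sensible, products 25→228 °C: 36732 kJ/h
Q = ΔH = 24758 kJ/h = 6.8771 kW
Heat supplied = 412.63 kJ/min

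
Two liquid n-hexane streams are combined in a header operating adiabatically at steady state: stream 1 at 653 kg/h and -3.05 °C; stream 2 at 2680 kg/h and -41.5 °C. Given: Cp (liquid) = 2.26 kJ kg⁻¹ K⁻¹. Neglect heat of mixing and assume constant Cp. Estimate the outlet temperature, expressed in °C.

T_out = -34.0 °C

No heat crosses the boundary, so H_out = H_in.
Σ ṁᵢCp,ᵢTᵢ = 653×2.26×-3.05 + 2680×2.26×-41.5 = -255860
Σ ṁᵢCp,ᵢ = 653×2.26 + 2680×2.26 = 7532.6
T_out = -255860 / 7532.6 = -33.967 °C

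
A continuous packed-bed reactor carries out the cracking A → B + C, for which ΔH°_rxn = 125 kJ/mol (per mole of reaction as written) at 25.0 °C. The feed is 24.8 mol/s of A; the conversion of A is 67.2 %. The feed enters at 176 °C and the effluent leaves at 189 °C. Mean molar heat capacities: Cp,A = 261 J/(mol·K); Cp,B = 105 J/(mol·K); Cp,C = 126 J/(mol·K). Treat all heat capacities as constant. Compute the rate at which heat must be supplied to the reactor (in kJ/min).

Q_in = 125000 kJ/min

Extent of reaction ξ = 0.672 × 24.8 = 16.666 mol/s
Reaction term: ξ·ΔH°_rxn = 16.666 × 125 = 2083.2 kJ/s
Sensible, feed 176→25 °C: -977.39 kJ/s
Outlet flows (mol/s): A 8.1344, B 16.666, C 16.666
Sensible, products 25→189 °C: 979.54 kJ/s
Q = ΔH = 2085.4 kJ/s = 2085.4 kW
Heat supplied = 125120 kJ/min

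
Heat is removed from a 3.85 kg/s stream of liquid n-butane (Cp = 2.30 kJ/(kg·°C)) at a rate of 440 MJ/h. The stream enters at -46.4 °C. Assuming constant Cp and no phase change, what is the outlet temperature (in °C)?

T_out = -60.2 °C

Q = 440 MJ/h = 122.22 kJ/s
ΔT = Q/(ṁ·Cp) = 122.22/(3.85×2.30) = 13.803 K
T_out = -46.4 − 13.803 = -60.203 °C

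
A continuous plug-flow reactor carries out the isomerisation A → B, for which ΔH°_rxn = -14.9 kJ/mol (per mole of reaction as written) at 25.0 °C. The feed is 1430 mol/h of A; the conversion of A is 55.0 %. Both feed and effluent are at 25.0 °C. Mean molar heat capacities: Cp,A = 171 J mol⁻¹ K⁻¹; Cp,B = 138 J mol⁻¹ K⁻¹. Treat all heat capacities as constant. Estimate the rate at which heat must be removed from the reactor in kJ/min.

Extent of reaction ξ = 0.550 × 1430 = 786.5 mol/h
Reaction term: ξ·ΔH°_rxn = 786.5 × -14.9 = -11719 kJ/h
Q = ΔH = -11719 kJ/h = -3.2552 kW
Heat removed = 195.31 kJ/min

Q_out = 195 kJ/min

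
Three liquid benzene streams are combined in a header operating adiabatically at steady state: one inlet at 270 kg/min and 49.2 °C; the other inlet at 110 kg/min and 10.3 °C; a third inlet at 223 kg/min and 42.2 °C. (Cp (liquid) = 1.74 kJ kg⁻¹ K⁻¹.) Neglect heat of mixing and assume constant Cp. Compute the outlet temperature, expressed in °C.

No heat crosses the boundary, so H_out = H_in.
Σ ṁᵢCp,ᵢTᵢ = 270×1.74×49.2 + 110×1.74×10.3 + 223×1.74×42.2 = 41460
Σ ṁᵢCp,ᵢ = 270×1.74 + 110×1.74 + 223×1.74 = 1049.2
T_out = 41460 / 1049.2 = 39.515 °C

T_out = 39.5 °C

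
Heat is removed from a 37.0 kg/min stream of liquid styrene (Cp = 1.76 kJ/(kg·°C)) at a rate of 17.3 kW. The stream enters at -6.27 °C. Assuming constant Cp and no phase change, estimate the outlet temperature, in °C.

T_out = -22.2 °C

Q = 17.3 kW = 1038 kJ/min
ΔT = Q/(ṁ·Cp) = 1038/(37.0×1.76) = 15.94 K
T_out = -6.27 − 15.94 = -22.21 °C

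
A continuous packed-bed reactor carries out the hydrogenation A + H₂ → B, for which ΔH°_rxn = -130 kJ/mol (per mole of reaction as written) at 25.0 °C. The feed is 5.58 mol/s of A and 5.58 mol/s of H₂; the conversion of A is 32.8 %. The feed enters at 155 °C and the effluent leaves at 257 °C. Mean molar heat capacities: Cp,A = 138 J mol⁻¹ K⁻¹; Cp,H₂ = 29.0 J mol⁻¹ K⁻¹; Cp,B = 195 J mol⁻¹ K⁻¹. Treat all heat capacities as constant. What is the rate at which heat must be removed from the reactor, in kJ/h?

Q_out = 472000 kJ/h

Extent of reaction ξ = 0.328 × 5.58 = 1.8302 mol/s
Reaction term: ξ·ΔH°_rxn = 1.8302 × -130 = -237.93 kJ/s
Sensible, feed 155→25 °C: -121.14 kJ/s
Outlet flows (mol/s): A 3.7498, H₂ 3.7498, B 1.8302
Sensible, products 25→257 °C: 228.08 kJ/s
Q = ΔH = -130.99 kJ/s = -130.99 kW
Heat removed = 471570 kJ/h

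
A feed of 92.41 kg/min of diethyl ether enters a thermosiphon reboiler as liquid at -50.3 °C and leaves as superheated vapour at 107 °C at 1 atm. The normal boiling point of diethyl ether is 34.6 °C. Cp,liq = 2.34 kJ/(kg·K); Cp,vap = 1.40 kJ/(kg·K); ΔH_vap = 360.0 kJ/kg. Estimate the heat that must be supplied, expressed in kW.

liquid -50.3→34.6 °C: 198.67 kJ/kg
vaporisation at 34.6 °C: 360 kJ/kg
vapour 34.6→107 °C: 101.36 kJ/kg
Δh = 198.67 + 360 + 101.36 = 660.03 kJ/kg
Q = ṁ·Δh = 92.41 kg/min × 660.03 kJ/kg = 60993 kJ/min
|Q| = 1016.6 kW

Q = 1020 kW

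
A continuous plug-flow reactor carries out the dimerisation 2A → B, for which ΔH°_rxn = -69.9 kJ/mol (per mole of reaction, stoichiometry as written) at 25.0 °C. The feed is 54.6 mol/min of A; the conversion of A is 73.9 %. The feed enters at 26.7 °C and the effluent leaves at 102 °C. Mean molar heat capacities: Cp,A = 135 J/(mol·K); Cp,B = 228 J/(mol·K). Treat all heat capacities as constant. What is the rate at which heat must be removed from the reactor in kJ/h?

Extent of reaction ξ = 0.739 × 54.6 / 2 = 20.175 mol/min
Reaction term: ξ·ΔH°_rxn = 20.175 × -69.9 = -1410.2 kJ/min
Sensible, feed 26.7→25 °C: -12.531 kJ/min
Outlet flows (mol/min): A 14.251, B 20.175
Sensible, products 25→102 °C: 502.32 kJ/min
Q = ΔH = -920.42 kJ/min = -15.34 kW
Heat removed = 55225 kJ/h

Q_out = 55200 kJ/h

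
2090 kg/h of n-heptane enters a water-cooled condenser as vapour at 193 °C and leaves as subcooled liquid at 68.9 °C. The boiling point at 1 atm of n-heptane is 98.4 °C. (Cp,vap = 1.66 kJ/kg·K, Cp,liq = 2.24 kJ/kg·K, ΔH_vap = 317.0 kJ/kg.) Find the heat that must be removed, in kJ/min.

vapour 193→98.4 °C: -157.04 kJ/kg
condensation at 98.4 °C: -317 kJ/kg
liquid 98.4→68.9 °C: -66.08 kJ/kg
Δh = -157.04 + -317 + -66.08 = -540.12 kJ/kg
Q = ṁ·Δh = 2090 kg/h × -540.12 kJ/kg = -1.1288e+06 kJ/h
|Q| = 313.57 kW = 18814 kJ/min

Q_c = 18800 kJ/min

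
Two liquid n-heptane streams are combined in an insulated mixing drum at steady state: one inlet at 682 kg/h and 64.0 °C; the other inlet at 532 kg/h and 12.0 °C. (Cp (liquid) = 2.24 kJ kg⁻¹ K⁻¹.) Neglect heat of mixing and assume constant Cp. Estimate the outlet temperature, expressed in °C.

T_out = 41.2 °C

No heat crosses the boundary, so H_out = H_in.
T_out = Σ ṁᵢCp,ᵢTᵢ / Σ ṁᵢCp,ᵢ
      = 112070 / 2719.4 = 41.213 °C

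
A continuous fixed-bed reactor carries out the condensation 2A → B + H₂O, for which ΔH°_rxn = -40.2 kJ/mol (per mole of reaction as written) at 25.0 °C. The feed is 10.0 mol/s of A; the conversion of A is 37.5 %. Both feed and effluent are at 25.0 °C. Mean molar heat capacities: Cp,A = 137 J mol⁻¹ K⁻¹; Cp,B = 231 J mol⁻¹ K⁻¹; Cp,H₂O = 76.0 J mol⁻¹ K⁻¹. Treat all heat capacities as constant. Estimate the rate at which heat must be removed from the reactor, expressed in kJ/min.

Q_out = 4520 kJ/min

Extent of reaction ξ = 0.375 × 10.0 / 2 = 1.875 mol/s
Reaction term: ξ·ΔH°_rxn = 1.875 × -40.2 = -75.375 kJ/s
Q = ΔH = -75.375 kJ/s = -75.375 kW
Heat removed = 4522.5 kJ/min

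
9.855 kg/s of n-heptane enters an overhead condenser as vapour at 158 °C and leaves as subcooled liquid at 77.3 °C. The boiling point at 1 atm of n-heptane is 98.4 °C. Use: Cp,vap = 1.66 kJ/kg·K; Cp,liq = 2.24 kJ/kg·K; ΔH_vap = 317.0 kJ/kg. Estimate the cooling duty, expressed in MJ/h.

vapour 158→98.4 °C: -98.936 kJ/kg
condensation at 98.4 °C: -317 kJ/kg
liquid 98.4→77.3 °C: -47.264 kJ/kg
Δh = -98.936 + -317 + -47.264 = -463.2 kJ/kg
Q = ṁ·Δh = 9.855 kg/s × -463.2 kJ/kg = -4564.8 kJ/s
|Q| = 4564.8 kW = 16433 MJ/h

Q_c = 16400 MJ/h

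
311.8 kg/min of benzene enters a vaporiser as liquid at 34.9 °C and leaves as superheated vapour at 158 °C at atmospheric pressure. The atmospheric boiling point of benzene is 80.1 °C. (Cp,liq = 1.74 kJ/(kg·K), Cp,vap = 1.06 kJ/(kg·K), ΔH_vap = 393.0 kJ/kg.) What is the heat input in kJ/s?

Q = 2880 kJ/s

liquid 34.9→80.1 °C: 78.648 kJ/kg
vaporisation at 80.1 °C: 393 kJ/kg
vapour 80.1→158 °C: 82.574 kJ/kg
Δh = 78.648 + 393 + 82.574 = 554.22 kJ/kg
Q = ṁ·Δh = 311.8 kg/min × 554.22 kJ/kg = 172810 kJ/min
|Q| = 2880.1 kW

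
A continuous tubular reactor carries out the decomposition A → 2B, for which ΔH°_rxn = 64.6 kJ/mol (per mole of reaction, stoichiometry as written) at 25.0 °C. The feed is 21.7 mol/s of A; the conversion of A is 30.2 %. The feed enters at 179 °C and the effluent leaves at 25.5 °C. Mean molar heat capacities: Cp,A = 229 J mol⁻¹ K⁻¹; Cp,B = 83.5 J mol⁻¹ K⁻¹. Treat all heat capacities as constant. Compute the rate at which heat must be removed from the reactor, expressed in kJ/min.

Extent of reaction ξ = 0.302 × 21.7 = 6.5534 mol/s
Reaction term: ξ·ΔH°_rxn = 6.5534 × 64.6 = 423.35 kJ/s
Sensible, feed 179→25 °C: -765.27 kJ/s
Outlet flows (mol/s): A 15.147, B 13.107
Sensible, products 25→25.5 °C: 2.2815 kJ/s
Q = ΔH = -339.64 kJ/s = -339.64 kW
Heat removed = 20378 kJ/min

Q_out = 20400 kJ/min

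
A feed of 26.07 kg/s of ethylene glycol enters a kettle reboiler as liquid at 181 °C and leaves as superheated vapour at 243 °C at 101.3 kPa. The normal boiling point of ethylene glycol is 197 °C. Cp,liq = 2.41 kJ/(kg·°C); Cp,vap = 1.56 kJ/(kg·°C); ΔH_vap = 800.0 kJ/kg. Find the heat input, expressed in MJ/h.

liquid 181→197 °C: 38.56 kJ/kg
vaporisation at 197 °C: 800 kJ/kg
vapour 197→243 °C: 71.76 kJ/kg
Δh = 38.56 + 800 + 71.76 = 910.32 kJ/kg
Q = ṁ·Δh = 26.07 kg/s × 910.32 kJ/kg = 23732 kJ/s
|Q| = 23732 kW = 85435 MJ/h

Q = 85400 MJ/h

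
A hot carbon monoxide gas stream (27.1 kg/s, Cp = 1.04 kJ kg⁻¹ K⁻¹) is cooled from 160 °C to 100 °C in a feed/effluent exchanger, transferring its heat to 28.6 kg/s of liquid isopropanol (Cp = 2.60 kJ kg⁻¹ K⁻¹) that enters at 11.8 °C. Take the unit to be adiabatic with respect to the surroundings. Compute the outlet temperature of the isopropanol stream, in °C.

T_c,out = 34.5 °C

Heat released by hot stream: Q = 27.1 × 1.04 × (160 − 100) = 1691 kJ/s
Energy balance on cold side (adiabatic exchanger): Q = ṁ_c·Cp_c·(T_c,out − T_c,in)
T_c,out = 11.8 + 1691/(28.6 × 2.60) = 34.541 °C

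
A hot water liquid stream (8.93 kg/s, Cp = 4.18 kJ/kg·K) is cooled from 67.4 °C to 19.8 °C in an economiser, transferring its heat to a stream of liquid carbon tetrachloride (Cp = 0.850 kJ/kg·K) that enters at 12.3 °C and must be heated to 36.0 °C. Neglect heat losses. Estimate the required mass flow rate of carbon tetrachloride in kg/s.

ṁ_c = 88.2 kg/s

Heat released by hot stream: Q = 8.93 × 4.18 × (67.4 − 19.8) = 1776.8 kJ/s
Energy balance on cold side (adiabatic exchanger): Q = ṁ_c·Cp_c·(T_c,out − T_c,in)
ṁ_c = 1776.8 / [0.850 × (36.0 − 12.3)] = 88.2 kg/s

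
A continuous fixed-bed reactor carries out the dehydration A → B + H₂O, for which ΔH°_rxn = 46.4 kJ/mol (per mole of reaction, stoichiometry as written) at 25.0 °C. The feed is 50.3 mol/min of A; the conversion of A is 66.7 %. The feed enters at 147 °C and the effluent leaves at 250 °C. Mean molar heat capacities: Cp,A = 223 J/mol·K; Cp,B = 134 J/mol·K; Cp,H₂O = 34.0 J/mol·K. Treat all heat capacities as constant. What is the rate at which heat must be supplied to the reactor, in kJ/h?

Q_in = 138000 kJ/h

Extent of reaction ξ = 0.667 × 50.3 = 33.55 mol/min
Reaction term: ξ·ΔH°_rxn = 33.55 × 46.4 = 1556.7 kJ/min
Sensible, feed 147→25 °C: -1368.5 kJ/min
Outlet flows (mol/min): A 16.75, B 33.55, H₂O 33.55
Sensible, products 25→250 °C: 2108.6 kJ/min
Q = ΔH = 2296.9 kJ/min = 38.281 kW
Heat supplied = 137810 kJ/h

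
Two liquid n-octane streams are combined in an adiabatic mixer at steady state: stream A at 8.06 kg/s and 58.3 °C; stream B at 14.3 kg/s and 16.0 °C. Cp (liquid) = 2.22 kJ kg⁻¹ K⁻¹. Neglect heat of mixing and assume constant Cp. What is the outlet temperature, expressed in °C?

T_out = 31.2 °C

Energy balance with Q = 0: Σ ṁᵢCp,ᵢ(T_out − Tᵢ) = 0
T_out = Σ ṁᵢCp,ᵢTᵢ / Σ ṁᵢCp,ᵢ
      = 1551.1 / 49.639 = 31.248 °C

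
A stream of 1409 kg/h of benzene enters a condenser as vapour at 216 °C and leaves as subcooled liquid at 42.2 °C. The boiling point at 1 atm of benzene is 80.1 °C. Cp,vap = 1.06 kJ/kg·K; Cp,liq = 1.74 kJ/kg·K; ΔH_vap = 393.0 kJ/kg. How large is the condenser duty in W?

Q_c = 236000 W

vapour 216→80.1 °C: -144.05 kJ/kg
condensation at 80.1 °C: -393 kJ/kg
liquid 80.1→42.2 °C: -65.946 kJ/kg
Δh = -144.05 + -393 + -65.946 = -603 kJ/kg
Q = ṁ·Δh = 1409 kg/h × -603 kJ/kg = -849630 kJ/h
|Q| = 236.01 kW = 236010 W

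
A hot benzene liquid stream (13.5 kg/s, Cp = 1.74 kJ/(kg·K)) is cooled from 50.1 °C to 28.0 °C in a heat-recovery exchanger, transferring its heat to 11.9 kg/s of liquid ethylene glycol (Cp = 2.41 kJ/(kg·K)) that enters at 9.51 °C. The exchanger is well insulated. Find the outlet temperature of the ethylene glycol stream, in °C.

Heat released by hot stream: Q = 13.5 × 1.74 × (50.1 − 28.0) = 519.13 kJ/s
Energy balance on cold side (adiabatic exchanger): Q = ṁ_c·Cp_c·(T_c,out − T_c,in)
T_c,out = 9.51 + 519.13/(11.9 × 2.41) = 27.611 °C

T_c,out = 27.6 °C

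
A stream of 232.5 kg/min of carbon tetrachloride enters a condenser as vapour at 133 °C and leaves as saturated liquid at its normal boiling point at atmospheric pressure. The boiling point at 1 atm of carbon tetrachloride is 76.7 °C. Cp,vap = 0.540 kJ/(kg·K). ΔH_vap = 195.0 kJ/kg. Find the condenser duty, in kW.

vapour 133→76.7 °C: -30.402 kJ/kg
condensation at 76.7 °C: -195 kJ/kg
Δh = -30.402 + -195 = -225.4 kJ/kg
Q = ṁ·Δh = 232.5 kg/min × -225.4 kJ/kg = -52406 kJ/min
|Q| = 873.43 kW

Q_c = 873 kW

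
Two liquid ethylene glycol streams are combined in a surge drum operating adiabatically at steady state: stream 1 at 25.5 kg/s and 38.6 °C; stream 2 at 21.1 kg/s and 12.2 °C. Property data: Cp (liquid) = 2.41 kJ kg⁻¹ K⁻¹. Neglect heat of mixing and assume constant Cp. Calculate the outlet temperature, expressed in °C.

T_out = 26.6 °C

Energy balance with Q = 0: Σ ṁᵢCp,ᵢ(T_out − Tᵢ) = 0
T_out = Σ ṁᵢCp,ᵢTᵢ / Σ ṁᵢCp,ᵢ
      = 2992.5 / 112.31 = 26.646 °C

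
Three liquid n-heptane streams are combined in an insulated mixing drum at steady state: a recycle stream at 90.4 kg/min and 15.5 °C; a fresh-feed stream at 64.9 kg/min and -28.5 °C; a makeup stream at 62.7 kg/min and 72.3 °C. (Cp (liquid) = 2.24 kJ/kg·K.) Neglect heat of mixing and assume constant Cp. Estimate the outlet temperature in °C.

T_out = 18.7 °C

No heat crosses the boundary, so H_out = H_in.
T_out = Σ ṁᵢCp,ᵢTᵢ / Σ ṁᵢCp,ᵢ
      = 9149.9 / 488.32 = 18.737 °C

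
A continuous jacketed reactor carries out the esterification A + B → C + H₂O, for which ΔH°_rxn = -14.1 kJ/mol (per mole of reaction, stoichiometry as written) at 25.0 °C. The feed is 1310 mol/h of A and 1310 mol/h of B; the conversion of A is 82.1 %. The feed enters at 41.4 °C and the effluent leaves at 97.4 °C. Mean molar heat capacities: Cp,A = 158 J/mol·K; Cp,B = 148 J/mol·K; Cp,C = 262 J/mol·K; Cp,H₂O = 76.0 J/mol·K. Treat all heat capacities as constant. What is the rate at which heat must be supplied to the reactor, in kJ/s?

Q_in = 2.72 kJ/s

Extent of reaction ξ = 0.821 × 1310 = 1075.5 mol/h
Reaction term: ξ·ΔH°_rxn = 1075.5 × -14.1 = -15165 kJ/h
Sensible, feed 41.4→25 °C: -6574.1 kJ/h
Outlet flows (mol/h): A 234.49, B 234.49, C 1075.5, H₂O 1075.5
Sensible, products 25→97.4 °C: 31514 kJ/h
Q = ΔH = 9775.2 kJ/h = 2.7153 kW
Heat supplied = 2.7153 kJ/s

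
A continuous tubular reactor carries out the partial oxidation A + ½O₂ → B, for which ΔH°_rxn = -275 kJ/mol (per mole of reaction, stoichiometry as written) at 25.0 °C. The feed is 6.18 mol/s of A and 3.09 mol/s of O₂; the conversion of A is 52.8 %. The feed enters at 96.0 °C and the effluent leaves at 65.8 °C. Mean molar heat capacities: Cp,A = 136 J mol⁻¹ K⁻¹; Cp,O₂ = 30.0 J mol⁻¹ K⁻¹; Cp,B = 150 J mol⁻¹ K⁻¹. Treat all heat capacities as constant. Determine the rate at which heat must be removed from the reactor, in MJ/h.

Extent of reaction ξ = 0.528 × 6.18 = 3.263 mol/s
Reaction term: ξ·ΔH°_rxn = 3.263 × -275 = -897.34 kJ/s
Sensible, feed 96.0→25 °C: -66.256 kJ/s
Outlet flows (mol/s): A 2.917, O₂ 1.4585, B 3.263
Sensible, products 25→65.8 °C: 37.941 kJ/s
Q = ΔH = -925.65 kJ/s = -925.65 kW
Heat removed = 3332.3 MJ/h

Q_out = 3330 MJ/h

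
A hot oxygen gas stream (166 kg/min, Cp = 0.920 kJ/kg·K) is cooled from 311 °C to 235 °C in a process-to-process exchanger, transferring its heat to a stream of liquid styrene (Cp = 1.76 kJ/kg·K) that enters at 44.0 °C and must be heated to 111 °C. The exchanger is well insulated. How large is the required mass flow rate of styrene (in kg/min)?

ṁ_c = 98.4 kg/min

Heat released by hot stream: Q = 166 × 0.920 × (311 − 235) = 11607 kJ/min
Energy balance on cold side (adiabatic exchanger): Q = ṁ_c·Cp_c·(T_c,out − T_c,in)
ṁ_c = 11607 / [1.76 × (111 − 44.0)] = 98.429 kg/min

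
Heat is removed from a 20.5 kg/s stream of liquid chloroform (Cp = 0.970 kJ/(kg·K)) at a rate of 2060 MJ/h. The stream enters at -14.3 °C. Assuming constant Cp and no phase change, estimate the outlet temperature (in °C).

T_out = -43.1 °C

Q = 2060 MJ/h = 572.22 kJ/s
ΔT = Q/(ṁ·Cp) = 572.22/(20.5×0.970) = 28.777 K
T_out = -14.3 − 28.777 = -43.077 °C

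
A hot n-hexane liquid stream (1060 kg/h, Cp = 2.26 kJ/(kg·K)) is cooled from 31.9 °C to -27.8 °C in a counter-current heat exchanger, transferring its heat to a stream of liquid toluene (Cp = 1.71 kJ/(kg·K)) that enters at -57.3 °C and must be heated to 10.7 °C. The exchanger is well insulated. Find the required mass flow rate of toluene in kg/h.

ṁ_c = 1230 kg/h

Heat released by hot stream: Q = 1060 × 2.26 × (31.9 − -27.8) = 143020 kJ/h
Energy balance on cold side (adiabatic exchanger): Q = ṁ_c·Cp_c·(T_c,out − T_c,in)
ṁ_c = 143020 / [1.71 × (10.7 − -57.3)] = 1229.9 kg/h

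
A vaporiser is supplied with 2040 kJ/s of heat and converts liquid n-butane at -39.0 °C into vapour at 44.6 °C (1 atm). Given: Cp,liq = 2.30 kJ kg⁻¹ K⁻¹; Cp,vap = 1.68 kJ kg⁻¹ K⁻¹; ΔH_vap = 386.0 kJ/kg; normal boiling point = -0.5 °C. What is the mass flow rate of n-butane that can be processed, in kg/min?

ṁ = 222 kg/min

Δh = 2.30×(-0.5−-39.0) + 386.0 + 1.68×(44.6−-0.5) = 550.32 kJ/kg
Q = 2040 kJ/s = 2040 kJ/s = 122400 kJ/min
ṁ = Q/Δh = 122400 / 550.32 = 222.42 kg/min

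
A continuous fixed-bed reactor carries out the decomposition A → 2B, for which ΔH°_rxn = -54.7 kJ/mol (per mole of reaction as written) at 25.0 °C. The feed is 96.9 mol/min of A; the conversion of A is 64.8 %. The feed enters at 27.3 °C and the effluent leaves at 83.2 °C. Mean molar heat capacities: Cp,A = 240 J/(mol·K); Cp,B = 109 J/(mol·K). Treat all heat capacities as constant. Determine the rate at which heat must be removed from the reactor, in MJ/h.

Q_out = 133 MJ/h

Extent of reaction ξ = 0.648 × 96.9 = 62.791 mol/min
Reaction term: ξ·ΔH°_rxn = 62.791 × -54.7 = -3434.7 kJ/min
Sensible, feed 27.3→25 °C: -53.489 kJ/min
Outlet flows (mol/min): A 34.109, B 125.58
Sensible, products 25→83.2 °C: 1273.1 kJ/min
Q = ΔH = -2215.1 kJ/min = -36.918 kW
Heat removed = 132.9 MJ/h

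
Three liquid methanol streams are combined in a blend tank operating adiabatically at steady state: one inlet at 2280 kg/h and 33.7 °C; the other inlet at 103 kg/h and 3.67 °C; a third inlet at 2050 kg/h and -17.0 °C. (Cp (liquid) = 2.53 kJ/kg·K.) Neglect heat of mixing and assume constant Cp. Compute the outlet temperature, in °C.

Energy balance with Q = 0: Σ ṁᵢCp,ᵢ(T_out − Tᵢ) = 0
T_out = Σ ṁᵢCp,ᵢTᵢ / Σ ṁᵢCp,ᵢ
      = 107180 / 11215 = 9.5565 °C

T_out = 9.56 °C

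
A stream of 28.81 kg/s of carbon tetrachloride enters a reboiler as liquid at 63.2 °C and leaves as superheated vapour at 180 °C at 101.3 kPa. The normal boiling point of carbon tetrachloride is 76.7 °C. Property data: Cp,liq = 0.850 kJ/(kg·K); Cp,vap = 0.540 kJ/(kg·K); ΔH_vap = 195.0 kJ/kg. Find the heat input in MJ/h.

liquid 63.2→76.7 °C: 11.475 kJ/kg
vaporisation at 76.7 °C: 195 kJ/kg
vapour 76.7→180 °C: 55.782 kJ/kg
Δh = 11.475 + 195 + 55.782 = 262.26 kJ/kg
Q = ṁ·Δh = 28.81 kg/s × 262.26 kJ/kg = 7555.6 kJ/s
|Q| = 7555.6 kW = 27200 MJ/h

Q = 27200 MJ/h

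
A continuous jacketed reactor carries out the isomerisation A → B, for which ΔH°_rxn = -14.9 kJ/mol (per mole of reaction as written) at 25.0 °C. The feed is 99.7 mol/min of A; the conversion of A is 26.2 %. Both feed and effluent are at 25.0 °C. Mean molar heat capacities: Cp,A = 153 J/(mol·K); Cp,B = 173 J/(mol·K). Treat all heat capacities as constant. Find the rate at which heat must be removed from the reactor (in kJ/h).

Extent of reaction ξ = 0.262 × 99.7 = 26.121 mol/min
Reaction term: ξ·ΔH°_rxn = 26.121 × -14.9 = -389.21 kJ/min
Q = ΔH = -389.21 kJ/min = -6.4868 kW
Heat removed = 23353 kJ/h

Q_out = 23400 kJ/h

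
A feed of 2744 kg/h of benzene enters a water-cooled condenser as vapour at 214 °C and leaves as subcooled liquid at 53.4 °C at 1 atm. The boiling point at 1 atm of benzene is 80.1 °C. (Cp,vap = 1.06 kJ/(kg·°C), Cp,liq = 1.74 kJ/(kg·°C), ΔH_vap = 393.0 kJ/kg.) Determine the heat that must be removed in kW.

Q_c = 443 kW

vapour 214→80.1 °C: -141.93 kJ/kg
condensation at 80.1 °C: -393 kJ/kg
liquid 80.1→53.4 °C: -46.458 kJ/kg
Δh = -141.93 + -393 + -46.458 = -581.39 kJ/kg
Q = ṁ·Δh = 2744 kg/h × -581.39 kJ/kg = -1.5953e+06 kJ/h
|Q| = 443.15 kW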